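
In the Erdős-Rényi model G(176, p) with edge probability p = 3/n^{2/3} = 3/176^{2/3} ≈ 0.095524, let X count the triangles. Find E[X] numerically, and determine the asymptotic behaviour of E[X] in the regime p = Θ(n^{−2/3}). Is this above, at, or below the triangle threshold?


Number of potential triangles: C(176, 3) = 893200.
Each occurs with probability p³ ≈ (0.095524)³ ≈ 8.7164256e-04.
By linearity: E[X] = C(176, 3)·p³ ≈ 893200 · 8.7164256e-04 ≈ 778.55114.
Since α = 2/3 < 1, p = c/n^{2/3} ≫ 1/n is above the triangle threshold p ~ 1/n. Asymptotically E[X] ~ (c³/6)·n^{3(1−α)} = (3³/6)·n^{1} → ∞; triangles are abundant w.h.p.

E[X] ≈ 778.55114; in regime p = Θ(1/n^{2/3}) E[X] diverges (above the triangle threshold p ~ 1/n).


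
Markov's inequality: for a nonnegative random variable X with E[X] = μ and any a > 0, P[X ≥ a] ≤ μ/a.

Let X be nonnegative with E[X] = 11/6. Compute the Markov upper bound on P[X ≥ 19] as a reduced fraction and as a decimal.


μ = E[X] = 11/6, a = 19.
Markov: P[X ≥ 19] ≤ μ/a = (11/6)/19 = 11/114.
Numerically: ≈ 0.096491.
(Since a = 19 > μ = 1.833333, the bound 11/114 is < 1 and informative.)

P[X ≥ 19] ≤ 11/114 ≈ 0.096491.


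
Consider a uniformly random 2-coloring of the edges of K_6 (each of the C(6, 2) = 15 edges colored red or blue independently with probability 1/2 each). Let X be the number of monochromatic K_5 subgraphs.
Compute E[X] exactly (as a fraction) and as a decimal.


Let X = Σ_S X_S over the C(6, 5) = 6 subsets S of size 5, where X_S = 1 if the K_5 on S is monochromatic.
For a fixed S, the K_5 on S has C(5, 2) = 10 edges. P[all 10 edges red] = (1/2)^10, and likewise for blue, so P[monochromatic] = 2·(1/2)^10 = 2^{1 − 10} = 1/512.
By linearity: E[X] = C(6, 5) · 2^{1 − 10} = 6 · 1/512 = 3/256.
Numerically: E[X] ≈ 0.011719.

E[X] = C(6,5)·2^(1−C(5,2)) = 3/256 ≈ 0.011719.


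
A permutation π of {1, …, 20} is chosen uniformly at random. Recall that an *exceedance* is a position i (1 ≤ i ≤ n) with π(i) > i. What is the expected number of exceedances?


Write X = Σ_{i=1}^{20} X_i, where X_i = 1_{π(i) > i}.
For each fixed i, π(i) is uniform over {1, …, 20} (marginal of a uniform permutation), so P[π(i) > i] = (n − i)/n. Summing: Σ_{i=1}^{20} (n − i)/n = (0 + 1 + … + 19)/20 = 20(20 − 1)/(2·20) = (20 − 1)/2.
Hence E[X] = Σ_{i=1}^{20} (20 − i)/20 = 19/2 ≈ 9.5000.

E[X] = 19/2 = 9.5000.


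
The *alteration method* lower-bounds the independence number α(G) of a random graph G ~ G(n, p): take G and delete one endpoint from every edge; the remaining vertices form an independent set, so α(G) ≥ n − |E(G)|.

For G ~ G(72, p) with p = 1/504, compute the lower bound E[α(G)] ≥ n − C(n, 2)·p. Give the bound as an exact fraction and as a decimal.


E[|E(G)|] = C(72, 2)·p = 2556 · (1/504) = 71/14.
E[α(G)] ≥ n − E[|E(G)|] = 72 − 71/14 = 937/14.
Numerically: ≈ 66.92857.
(This is only a lower bound; the true E[α(G)] may be larger.)

E[α(G)] ≥ 937/14 ≈ 66.92857.


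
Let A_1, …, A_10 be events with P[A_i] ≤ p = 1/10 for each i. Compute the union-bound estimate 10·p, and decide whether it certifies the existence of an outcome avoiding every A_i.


Union bound: P[∪_{i=1}^{10} A_i] ≤ Σ_i P[A_i] ≤ 10·p = 10·(1/10) = 1.
Numerically: 1 ≈ 1.000000.
Is 1 < 1? NO.
Since the bound 1 is ≥ 1, the union bound is uninformative here; it does NOT by itself certify existence.

10·p = 1 ≈ 1.000000; existence NOT certified by the union bound.


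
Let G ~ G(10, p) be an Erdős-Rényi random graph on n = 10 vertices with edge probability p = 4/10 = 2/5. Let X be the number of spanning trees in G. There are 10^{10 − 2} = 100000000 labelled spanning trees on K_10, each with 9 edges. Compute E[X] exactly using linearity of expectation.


K_10 has 10^{10 − 2} = 100000000 labelled spanning trees.
For each such spanning tree H, let X_H = 1 if all 9 edges of H are present in G. Then P[X_H = 1] = p^{9} = (2/5)^{9} = 512/1953125.
By linearity: E[X] = Σ_H E[X_H] = 100000000 · p^{9} = 100000000 · 512/1953125 = 131072/5.
Numerically: E[X] ≈ 26214.4.

E[X] = 100000000 · (2/5)^{9} = 131072/5 ≈ 26214.4.


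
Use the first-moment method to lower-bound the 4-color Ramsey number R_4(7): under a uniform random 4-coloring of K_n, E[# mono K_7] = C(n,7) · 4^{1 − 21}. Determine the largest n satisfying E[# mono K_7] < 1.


We need C(n, 7) · 4^{1 − 21} < 1, i.e. C(n, 7) < 4^{21 − 1} = 1099511627776.
Check values of n near the boundary:
  n = 178: C(178, 7) = 996867063280; 996867063280 < 1099511627776? YES
  n = 179: C(179, 7) = 1037437234460; 1037437234460 < 1099511627776? YES
  n = 180: C(180, 7) = 1079414463600; 1079414463600 < 1099511627776? YES
  n = 181: C(181, 7) = 1122839183400; 1122839183400 < 1099511627776? NO
  n = 182: C(182, 7) = 1167752750736; 1167752750736 < 1099511627776? NO
The largest n with C(n, 7) < 1099511627776 is n = 180 (where E[X] = 67463403975/68719476736 ≈ 0.981722). Hence R_4(7) > 180, i.e. R_4(7) ≥ 181.

Largest n = 180; hence R_4(7) > 180.


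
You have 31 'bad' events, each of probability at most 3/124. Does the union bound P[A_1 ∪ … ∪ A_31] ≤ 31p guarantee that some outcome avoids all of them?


Union bound: P[∪_{i=1}^{31} A_i] ≤ Σ_i P[A_i] ≤ 31·p = 31·(3/124) = 3/4.
Numerically: 3/4 ≈ 0.7500.
Is 3/4 < 1? YES.
Since P[∪ A_i] ≤ 3/4 < 1, the complement has P[∩ A_i^c] ≥ 1 − 3/4 = 1/4 > 0, so some outcome avoids every A_i.

31·p = 3/4 ≈ 0.7500; existence CERTIFIED by the union bound.


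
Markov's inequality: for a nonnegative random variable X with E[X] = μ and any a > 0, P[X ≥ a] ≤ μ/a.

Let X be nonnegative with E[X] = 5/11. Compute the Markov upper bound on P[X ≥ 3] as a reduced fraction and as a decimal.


μ = E[X] = 5/11, a = 3.
Markov: P[X ≥ 3] ≤ μ/a = (5/11)/3 = 5/33.
Numerically: ≈ 0.1515.
(Since a = 3 > μ = 0.4545, the bound 5/33 is < 1 and informative.)

P[X ≥ 3] ≤ 5/33 ≈ 0.1515.


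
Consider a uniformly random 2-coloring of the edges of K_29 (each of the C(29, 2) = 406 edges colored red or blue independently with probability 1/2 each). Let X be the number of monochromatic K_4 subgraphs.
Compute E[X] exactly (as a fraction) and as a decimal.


Let X = Σ_S X_S over the C(29, 4) = 23751 subsets S of size 4, where X_S = 1 if the K_4 on S is monochromatic.
For a fixed S, the K_4 on S has C(4, 2) = 6 edges. P[all 6 edges red] = (1/2)^6, and likewise for blue, so P[monochromatic] = 2·(1/2)^6 = 2^{1 − 6} = 1/32.
By linearity: E[X] = C(29, 4) · 2^{1 − 6} = 23751 · 1/32 = 23751/32.
Numerically: E[X] ≈ 742.21875.

E[X] = C(29,4)·2^(1−C(4,2)) = 23751/32 ≈ 742.21875.


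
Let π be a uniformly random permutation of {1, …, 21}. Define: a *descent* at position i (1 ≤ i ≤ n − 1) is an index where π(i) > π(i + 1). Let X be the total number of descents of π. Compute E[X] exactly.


Write X = Σ X_I over i = 1, …, 20, with X_I the indicator of one descent.
There are 20 indicators.
For each fixed i, the pair (π(i), π(i+1)) is a uniformly random ordered pair of distinct values from {1, …, 21}; by symmetry P[π(i) > π(i+1)] = 1/2.
By linearity: E[X] = 20 · (1/2) = (21 − 1) · (1/2) = 10 ≈ 10.0000.

E[X] = 10 = 10.0000.


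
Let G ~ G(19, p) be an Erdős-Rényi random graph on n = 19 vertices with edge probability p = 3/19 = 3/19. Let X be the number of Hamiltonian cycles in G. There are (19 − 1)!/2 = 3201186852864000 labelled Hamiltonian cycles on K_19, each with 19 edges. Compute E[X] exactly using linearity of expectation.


K_19 has (19 − 1)!/2 = 3201186852864000 labelled Hamiltonian cycles.
For each such Hamiltonian cycle H, let X_H = 1 if all 19 edges of H are present in G. Then P[X_H = 1] = p^{19} = (3/19)^{19} = 1162261467/1978419655660313589123979.
Summing the indicators: E[X] = Σ_H E[X_H] = 3201186852864000 · p^{19} = 3201186852864000 · 1162261467/1978419655660313589123979 = 3720616127750825791488000/1978419655660313589123979.
Numerically: E[X] ≈ 1.8806.

E[X] = 3201186852864000 · (3/19)^{19} = 3720616127750825791488000/1978419655660313589123979 ≈ 1.8806.


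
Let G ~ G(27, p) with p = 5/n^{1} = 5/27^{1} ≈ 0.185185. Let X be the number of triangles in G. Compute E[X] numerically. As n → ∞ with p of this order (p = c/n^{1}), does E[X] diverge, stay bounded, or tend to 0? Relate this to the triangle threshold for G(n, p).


Number of potential triangles: C(27, 3) = 2925.
Each occurs with probability p³ ≈ (0.185185)³ ≈ 6.35065793e-03.
By linearity: E[X] = C(27, 3)·p³ ≈ 2925 · 6.35065793e-03 ≈ 18.575674.
Here α = 1, so p = 5/n is exactly at the triangle threshold p ~ 1/n. Asymptotically E[X] → c³/6 = 5³/6 = 125/6 ≈ 20.833333, a bounded constant. In this regime the triangle count is asymptotically Poisson(c³/6).

E[X] ≈ 18.575674; in regime p = Θ(1/n^{1}) E[X] stays bounded (at the triangle threshold p ~ 1/n).


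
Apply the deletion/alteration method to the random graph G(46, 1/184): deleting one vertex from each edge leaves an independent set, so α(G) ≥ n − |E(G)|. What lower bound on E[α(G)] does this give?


E[|E(G)|] = C(46, 2)·p = 1035 · (1/184) = 45/8.
E[α(G)] ≥ n − E[|E(G)|] = 46 − 45/8 = 323/8.
Numerically: ≈ 40.3750.
(This is only a lower bound; the true E[α(G)] may be larger.)

E[α(G)] ≥ 323/8 ≈ 40.3750.


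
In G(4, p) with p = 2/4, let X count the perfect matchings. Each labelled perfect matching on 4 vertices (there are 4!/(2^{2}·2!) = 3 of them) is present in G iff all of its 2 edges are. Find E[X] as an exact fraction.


K_4 has 4!/(2^{2}·2!) = 3 labelled perfect matchings.
For each such perfect matching H, let X_H = 1 if all 2 edges of H are present in G. Then P[X_H = 1] = p^{2} = (1/2)^{2} = 1/4.
By linearity: E[X] = Σ_H E[X_H] = 3 · p^{2} = 3 · 1/4 = 3/4.
Numerically: E[X] ≈ 0.75.

E[X] = 3 · (1/2)^{2} = 3/4 ≈ 0.75.


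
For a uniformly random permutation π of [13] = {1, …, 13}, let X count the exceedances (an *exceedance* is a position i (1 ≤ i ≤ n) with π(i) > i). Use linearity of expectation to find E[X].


Write X = Σ_{i=1}^{13} X_i, where X_i = 1_{π(i) > i}.
For each fixed i, π(i) is uniform over {1, …, 13} (marginal of a uniform permutation), so P[π(i) > i] = (n − i)/n. Summing: Σ_{i=1}^{13} (n − i)/n = (0 + 1 + … + 12)/13 = 13(13 − 1)/(2·13) = (13 − 1)/2.
Hence E[X] = Σ_{i=1}^{13} (13 − i)/13 = 6 ≈ 6.000.

E[X] = 6 = 6.000.


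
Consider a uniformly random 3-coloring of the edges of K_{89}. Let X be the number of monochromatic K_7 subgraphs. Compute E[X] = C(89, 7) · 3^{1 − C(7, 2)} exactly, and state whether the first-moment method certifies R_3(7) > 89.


E[X] = C(89, 7) · 3^{1 − 21} = 6890268572 · 3^{−20} = 6890268572/3486784401.
As a reduced fraction: E[X] = 6890268572/3486784401 ≈ 1.97611.
Is E[X] < 1? NO.
Since E[X] ≥ 1, the first-moment bound is inconclusive at n = 89; it does NOT by itself certify R_3(7) > 89.

E[X] = 6890268572/3486784401 ≈ 1.97611; E[X] ≥ 1; first-moment method inconclusive here.


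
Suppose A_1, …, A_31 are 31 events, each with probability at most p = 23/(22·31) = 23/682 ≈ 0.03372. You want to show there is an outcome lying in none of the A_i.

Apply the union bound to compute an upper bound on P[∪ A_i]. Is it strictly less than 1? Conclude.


Union bound: P[∪_{i=1}^{31} A_i] ≤ Σ_i P[A_i] ≤ 31·p = 31·(23/682) = 23/22.
Numerically: 23/22 ≈ 1.04545.
Is 23/22 < 1? NO.
Since the bound 23/22 is ≥ 1, the union bound is uninformative here; it does NOT by itself certify existence.

31·p = 23/22 ≈ 1.04545; existence NOT certified by the union bound.


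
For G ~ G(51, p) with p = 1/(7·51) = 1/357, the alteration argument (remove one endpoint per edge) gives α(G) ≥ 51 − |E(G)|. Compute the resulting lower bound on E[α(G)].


E[|E(G)|] = C(51, 2)·p = 1275 · (1/357) = 25/7.
E[α(G)] ≥ n − E[|E(G)|] = 51 − 25/7 = 332/7.
Numerically: ≈ 47.42857.
(This is only a lower bound; the true E[α(G)] may be larger.)

E[α(G)] ≥ 332/7 ≈ 47.42857.


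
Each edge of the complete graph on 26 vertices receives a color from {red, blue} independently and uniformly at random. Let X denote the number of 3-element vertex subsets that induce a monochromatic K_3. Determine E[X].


Let X = Σ_S X_S over the C(26, 3) = 2600 subsets S of size 3, where X_S = 1 if the K_3 on S is monochromatic.
For a fixed S, the K_3 on S has C(3, 2) = 3 edges. P[all 3 edges red] = (1/2)^3, and likewise for blue, so P[monochromatic] = 2·(1/2)^3 = 2^{1 − 3} = 1/4.
By linearity of expectation: E[X] = C(26, 3) · 2^{1 − 3} = 2600 · 1/4 = 650.
Numerically: E[X] ≈ 650.000000.

E[X] = C(26,3)·2^(1−C(3,2)) = 650 ≈ 650.000000.


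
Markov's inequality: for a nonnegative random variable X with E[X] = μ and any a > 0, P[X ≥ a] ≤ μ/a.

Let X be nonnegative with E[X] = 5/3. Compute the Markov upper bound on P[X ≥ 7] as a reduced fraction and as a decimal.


μ = E[X] = 5/3, a = 7.
Markov: P[X ≥ 7] ≤ μ/a = (5/3)/7 = 5/21.
Numerically: ≈ 0.2381.
(Since a = 7 > μ = 1.6667, the bound 5/21 is < 1 and informative.)

P[X ≥ 7] ≤ 5/21 ≈ 0.2381.


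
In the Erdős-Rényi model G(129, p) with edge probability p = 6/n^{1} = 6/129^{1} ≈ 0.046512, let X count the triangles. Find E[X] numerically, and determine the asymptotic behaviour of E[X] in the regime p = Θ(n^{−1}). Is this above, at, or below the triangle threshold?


Number of potential triangles: C(129, 3) = 349504.
Each occurs with probability p³ ≈ (0.046512)³ ≈ 1.0062007e-04.
By linearity: E[X] = C(129, 3)·p³ ≈ 349504 · 1.0062007e-04 ≈ 35.16712.
Here α = 1, so p = 6/n is exactly at the triangle threshold p ~ 1/n. Asymptotically E[X] → c³/6 = 6³/6 = 36 ≈ 36.00000, a bounded constant. In this regime the triangle count is asymptotically Poisson(c³/6).

E[X] ≈ 35.16712; in regime p = Θ(1/n^{1}) E[X] stays bounded (at the triangle threshold p ~ 1/n).


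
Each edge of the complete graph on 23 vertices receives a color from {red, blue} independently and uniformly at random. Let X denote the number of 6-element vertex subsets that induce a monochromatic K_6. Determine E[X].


Let X = Σ_S X_S over the C(23, 6) = 100947 subsets S of size 6, where X_S = 1 if the K_6 on S is monochromatic.
For a fixed S, the K_6 on S has C(6, 2) = 15 edges. P[all 15 edges red] = (1/2)^15, and likewise for blue, so P[monochromatic] = 2·(1/2)^15 = 2^{1 − 15} = 1/16384.
Summing: E[X] = C(23, 6) · 2^{1 − 15} = 100947 · 1/16384 = 100947/16384.
Numerically: E[X] ≈ 6.16132.

E[X] = C(23,6)·2^(1−C(6,2)) = 100947/16384 ≈ 6.16132.


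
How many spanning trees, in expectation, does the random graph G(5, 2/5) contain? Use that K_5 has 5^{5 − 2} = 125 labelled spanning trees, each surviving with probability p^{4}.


K_5 has 5^{5 − 2} = 125 labelled spanning trees.
For each such spanning tree H, let X_H = 1 if all 4 edges of H are present in G. Then P[X_H = 1] = p^{4} = (2/5)^{4} = 16/625.
By linearity of expectation: E[X] = Σ_H E[X_H] = 125 · p^{4} = 125 · 16/625 = 16/5.
Numerically: E[X] ≈ 3.2.

E[X] = 125 · (2/5)^{4} = 16/5 ≈ 3.2.


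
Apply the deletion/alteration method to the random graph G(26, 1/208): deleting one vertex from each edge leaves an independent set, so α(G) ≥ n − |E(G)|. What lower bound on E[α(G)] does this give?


E[|E(G)|] = C(26, 2)·p = 325 · (1/208) = 25/16.
E[α(G)] ≥ n − E[|E(G)|] = 26 − 25/16 = 391/16.
Numerically: ≈ 24.438.
(This is only a lower bound; the true E[α(G)] may be larger.)

E[α(G)] ≥ 391/16 ≈ 24.438.


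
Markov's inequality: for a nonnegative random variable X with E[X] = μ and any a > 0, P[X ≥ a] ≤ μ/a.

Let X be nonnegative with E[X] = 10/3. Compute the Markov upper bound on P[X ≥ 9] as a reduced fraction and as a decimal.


μ = E[X] = 10/3, a = 9.
Markov: P[X ≥ 9] ≤ μ/a = (10/3)/9 = 10/27.
Numerically: ≈ 0.37037.
(Since a = 9 > μ = 3.33333, the bound 10/27 is < 1 and informative.)

P[X ≥ 9] ≤ 10/27 ≈ 0.37037.


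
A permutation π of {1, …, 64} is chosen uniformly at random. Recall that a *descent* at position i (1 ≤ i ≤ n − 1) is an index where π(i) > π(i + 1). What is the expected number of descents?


Write X = Σ X_I over i = 1, …, 63, with X_I the indicator of one descent.
There are 63 indicators.
For each fixed i, the pair (π(i), π(i+1)) is a uniformly random ordered pair of distinct values from {1, …, 64}; by symmetry P[π(i) > π(i+1)] = 1/2.
By linearity: E[X] = 63 · (1/2) = (64 − 1) · (1/2) = 63/2 ≈ 31.5000.

E[X] = 63/2 = 31.5000.


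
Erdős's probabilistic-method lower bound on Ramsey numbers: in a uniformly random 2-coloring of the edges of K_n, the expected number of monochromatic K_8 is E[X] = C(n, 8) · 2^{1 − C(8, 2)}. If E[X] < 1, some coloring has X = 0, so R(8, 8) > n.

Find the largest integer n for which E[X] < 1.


We need C(n, 8) · 2^{1 − 28} < 1, i.e. C(n, 8) < 2^{28 − 1} = 134217728.
Check values of n near the boundary:
  n = 41: C(41, 8) = 95548245; 95548245 < 134217728? YES
  n = 42: C(42, 8) = 118030185; 118030185 < 134217728? YES
  n = 43: C(43, 8) = 145008513; 145008513 < 134217728? NO
  n = 44: C(44, 8) = 177232627; 177232627 < 134217728? NO
The largest n with C(n, 8) < 134217728 is n = 42 (where E[X] = 118030185/134217728 ≈ 0.8794). Hence R(8, 8) > 42, i.e. R(8, 8) ≥ 43.

Largest n = 42; hence R(8, 8) > 42.


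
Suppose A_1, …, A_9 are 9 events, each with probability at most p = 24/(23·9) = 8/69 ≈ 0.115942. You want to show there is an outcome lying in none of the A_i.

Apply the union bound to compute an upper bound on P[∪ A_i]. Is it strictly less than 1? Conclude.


Union bound: P[∪_{i=1}^{9} A_i] ≤ Σ_i P[A_i] ≤ 9·p = 9·(8/69) = 24/23.
Numerically: 24/23 ≈ 1.043478.
Is 24/23 < 1? NO.
Since the bound 24/23 is ≥ 1, the union bound is uninformative here; it does NOT by itself certify existence.

9·p = 24/23 ≈ 1.043478; existence NOT certified by the union bound.


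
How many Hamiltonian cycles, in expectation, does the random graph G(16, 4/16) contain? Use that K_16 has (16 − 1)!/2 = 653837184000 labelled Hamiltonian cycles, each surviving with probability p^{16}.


K_16 has (16 − 1)!/2 = 653837184000 labelled Hamiltonian cycles.
For each such Hamiltonian cycle H, let X_H = 1 if all 16 edges of H are present in G. Then P[X_H = 1] = p^{16} = (1/4)^{16} = 1/4294967296.
By linearity: E[X] = Σ_H E[X_H] = 653837184000 · p^{16} = 653837184000 · 1/4294967296 = 638512875/4194304.
Numerically: E[X] ≈ 152.

E[X] = 653837184000 · (1/4)^{16} = 638512875/4194304 ≈ 152.


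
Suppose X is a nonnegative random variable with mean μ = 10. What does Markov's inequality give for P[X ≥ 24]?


μ = E[X] = 10, a = 24.
Markov: P[X ≥ 24] ≤ μ/a = (10)/24 = 5/12.
Numerically: ≈ 0.41667.
(Since a = 24 > μ = 10.00000, the bound 5/12 is < 1 and informative.)

P[X ≥ 24] ≤ 5/12 ≈ 0.41667.


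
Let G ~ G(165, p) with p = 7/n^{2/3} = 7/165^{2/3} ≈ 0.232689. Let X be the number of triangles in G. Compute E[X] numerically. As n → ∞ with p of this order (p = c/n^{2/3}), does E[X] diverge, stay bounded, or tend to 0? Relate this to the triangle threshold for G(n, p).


Number of potential triangles: C(165, 3) = 735130.
Each occurs with probability p³ ≈ (0.232689)³ ≈ 1.25987144e-02.
By linearity: E[X] = C(165, 3)·p³ ≈ 735130 · 1.25987144e-02 ≈ 9261.692929.
Since α = 2/3 < 1, p = c/n^{2/3} ≫ 1/n is above the triangle threshold p ~ 1/n. Asymptotically E[X] ~ (c³/6)·n^{3(1−α)} = (7³/6)·n^{1} → ∞; triangles are abundant w.h.p.

E[X] ≈ 9261.692929; in regime p = Θ(1/n^{2/3}) E[X] diverges (above the triangle threshold p ~ 1/n).


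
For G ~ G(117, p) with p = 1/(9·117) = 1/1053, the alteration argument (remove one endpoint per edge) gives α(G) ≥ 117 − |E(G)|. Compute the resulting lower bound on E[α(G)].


E[|E(G)|] = C(117, 2)·p = 6786 · (1/1053) = 58/9.
E[α(G)] ≥ n − E[|E(G)|] = 117 − 58/9 = 995/9.
Numerically: ≈ 110.55556.
(This is only a lower bound; the true E[α(G)] may be larger.)

E[α(G)] ≥ 995/9 ≈ 110.55556.


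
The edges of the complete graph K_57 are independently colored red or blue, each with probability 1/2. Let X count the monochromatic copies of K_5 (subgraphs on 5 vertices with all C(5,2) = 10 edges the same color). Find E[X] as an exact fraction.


Let X = Σ_S X_S over the C(57, 5) = 4187106 subsets S of size 5, where X_S = 1 if the K_5 on S is monochromatic.
For a fixed S, the K_5 on S has C(5, 2) = 10 edges. P[all 10 edges red] = (1/2)^10, and likewise for blue, so P[monochromatic] = 2·(1/2)^10 = 2^{1 − 10} = 1/512.
Summing: E[X] = C(57, 5) · 2^{1 − 10} = 4187106 · 1/512 = 2093553/256.
Numerically: E[X] ≈ 8177.941406.

E[X] = C(57,5)·2^(1−C(5,2)) = 2093553/256 ≈ 8177.941406.


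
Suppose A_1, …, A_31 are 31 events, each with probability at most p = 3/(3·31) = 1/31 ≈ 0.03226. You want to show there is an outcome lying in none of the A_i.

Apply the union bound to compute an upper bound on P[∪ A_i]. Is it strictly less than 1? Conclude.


Union bound: P[∪_{i=1}^{31} A_i] ≤ Σ_i P[A_i] ≤ 31·p = 31·(1/31) = 1.
Numerically: 1 ≈ 1.00000.
Is 1 < 1? NO.
Since the bound 1 is ≥ 1, the union bound is uninformative here; it does NOT by itself certify existence.

31·p = 1 ≈ 1.00000; existence NOT certified by the union bound.


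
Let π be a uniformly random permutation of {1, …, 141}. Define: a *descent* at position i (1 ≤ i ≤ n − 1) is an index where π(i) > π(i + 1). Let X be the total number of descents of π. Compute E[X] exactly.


Write X = Σ X_I over i = 1, …, 140, with X_I the indicator of one descent.
There are 140 indicators.
For each fixed i, the pair (π(i), π(i+1)) is a uniformly random ordered pair of distinct values from {1, …, 141}; by symmetry P[π(i) > π(i+1)] = 1/2.
By linearity: E[X] = 140 · (1/2) = (141 − 1) · (1/2) = 70 ≈ 70.00000.

E[X] = 70 = 70.00000.


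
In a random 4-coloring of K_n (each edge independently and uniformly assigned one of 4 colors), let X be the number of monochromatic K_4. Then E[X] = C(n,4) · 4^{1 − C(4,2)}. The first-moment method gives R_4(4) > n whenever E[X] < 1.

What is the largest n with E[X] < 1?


We need C(n, 4) · 4^{1 − 6} < 1, i.e. C(n, 4) < 4^{6 − 1} = 1024.
Check values of n near the boundary:
  n = 12: C(12, 4) = 495; 495 < 1024? YES
  n = 13: C(13, 4) = 715; 715 < 1024? YES
  n = 14: C(14, 4) = 1001; 1001 < 1024? YES
  n = 15: C(15, 4) = 1365; 1365 < 1024? NO
  n = 16: C(16, 4) = 1820; 1820 < 1024? NO
  n = 17: C(17, 4) = 2380; 2380 < 1024? NO
The largest n with C(n, 4) < 1024 is n = 14 (where E[X] = 1001/1024 ≈ 0.9775). Hence R_4(4) > 14, i.e. R_4(4) ≥ 15.

Largest n = 14; hence R_4(4) > 14.


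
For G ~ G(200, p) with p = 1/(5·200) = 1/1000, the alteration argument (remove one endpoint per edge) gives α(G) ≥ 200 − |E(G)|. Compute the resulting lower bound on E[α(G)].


E[|E(G)|] = C(200, 2)·p = 19900 · (1/1000) = 199/10.
E[α(G)] ≥ n − E[|E(G)|] = 200 − 199/10 = 1801/10.
Numerically: ≈ 180.10000.
(This is only a lower bound; the true E[α(G)] may be larger.)

E[α(G)] ≥ 1801/10 ≈ 180.10000.


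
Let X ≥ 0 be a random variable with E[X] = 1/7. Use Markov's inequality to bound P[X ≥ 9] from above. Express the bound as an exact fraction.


μ = E[X] = 1/7, a = 9.
Markov: P[X ≥ 9] ≤ μ/a = (1/7)/9 = 1/63.
Numerically: ≈ 0.016.
(Since a = 9 > μ = 0.143, the bound 1/63 is < 1 and informative.)

P[X ≥ 9] ≤ 1/63 ≈ 0.016.


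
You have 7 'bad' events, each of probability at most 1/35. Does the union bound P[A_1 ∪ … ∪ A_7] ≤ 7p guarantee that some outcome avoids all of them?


Union bound: P[∪_{i=1}^{7} A_i] ≤ Σ_i P[A_i] ≤ 7·p = 7·(1/35) = 1/5.
Numerically: 1/5 ≈ 0.2000.
Is 1/5 < 1? YES.
Since P[∪ A_i] ≤ 1/5 < 1, the complement has P[∩ A_i^c] ≥ 1 − 1/5 = 4/5 > 0, so some outcome avoids every A_i.

7·p = 1/5 ≈ 0.2000; existence CERTIFIED by the union bound.


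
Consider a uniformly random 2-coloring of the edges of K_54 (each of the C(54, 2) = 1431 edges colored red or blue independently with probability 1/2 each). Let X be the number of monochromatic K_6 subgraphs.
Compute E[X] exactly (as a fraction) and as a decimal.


Let X = Σ_S X_S over the C(54, 6) = 25827165 subsets S of size 6, where X_S = 1 if the K_6 on S is monochromatic.
For a fixed S, the K_6 on S has C(6, 2) = 15 edges. P[all 15 edges red] = (1/2)^15, and likewise for blue, so P[monochromatic] = 2·(1/2)^15 = 2^{1 − 15} = 1/16384.
By linearity of expectation: E[X] = C(54, 6) · 2^{1 − 15} = 25827165 · 1/16384 = 25827165/16384.
Numerically: E[X] ≈ 1576.36505.

E[X] = C(54,6)·2^(1−C(6,2)) = 25827165/16384 ≈ 1576.36505.


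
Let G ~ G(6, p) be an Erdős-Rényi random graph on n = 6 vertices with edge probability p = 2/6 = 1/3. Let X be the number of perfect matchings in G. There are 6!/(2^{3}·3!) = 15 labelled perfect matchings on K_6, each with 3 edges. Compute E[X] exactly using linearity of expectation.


K_6 has 6!/(2^{3}·3!) = 15 labelled perfect matchings.
For each such perfect matching H, let X_H = 1 if all 3 edges of H are present in G. Then P[X_H = 1] = p^{3} = (1/3)^{3} = 1/27.
By linearity: E[X] = Σ_H E[X_H] = 15 · p^{3} = 15 · 1/27 = 5/9.
Numerically: E[X] ≈ 0.55556.

E[X] = 15 · (1/3)^{3} = 5/9 ≈ 0.55556.


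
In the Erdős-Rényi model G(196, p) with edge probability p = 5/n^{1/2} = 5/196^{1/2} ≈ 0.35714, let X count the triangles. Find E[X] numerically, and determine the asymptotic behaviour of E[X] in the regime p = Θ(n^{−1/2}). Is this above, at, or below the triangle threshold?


Number of potential triangles: C(196, 3) = 1235780.
Each occurs with probability p³ ≈ (0.35714)³ ≈ 4.5553936e-02.
By linearity: E[X] = C(196, 3)·p³ ≈ 1235780 · 4.5553936e-02 ≈ 56294.64286.
Since α = 1/2 < 1, p = c/n^{1/2} ≫ 1/n is above the triangle threshold p ~ 1/n. Asymptotically E[X] ~ (c³/6)·n^{3(1−α)} = (5³/6)·n^{1.5} → ∞; triangles are abundant w.h.p.

E[X] ≈ 56294.64286; in regime p = Θ(1/n^{1/2}) E[X] diverges (above the triangle threshold p ~ 1/n).


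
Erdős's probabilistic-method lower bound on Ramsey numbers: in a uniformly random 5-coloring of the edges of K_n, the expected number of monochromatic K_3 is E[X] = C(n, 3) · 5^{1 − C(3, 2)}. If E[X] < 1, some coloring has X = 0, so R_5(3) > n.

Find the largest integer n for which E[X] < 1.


We need C(n, 3) · 5^{1 − 3} < 1, i.e. C(n, 3) < 5^{3 − 1} = 25.
Check values of n near the boundary:
  n = 5: C(5, 3) = 10; 10 < 25? YES
  n = 6: C(6, 3) = 20; 20 < 25? YES
  n = 7: C(7, 3) = 35; 35 < 25? NO
  n = 8: C(8, 3) = 56; 56 < 25? NO
The largest n with C(n, 3) < 25 is n = 6 (where E[X] = 4/5 ≈ 0.800). Hence R_5(3) > 6, i.e. R_5(3) ≥ 7.

Largest n = 6; hence R_5(3) > 6.


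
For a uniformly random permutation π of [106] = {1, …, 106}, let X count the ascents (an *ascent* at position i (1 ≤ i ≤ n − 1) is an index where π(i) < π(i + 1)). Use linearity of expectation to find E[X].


Write X = Σ X_I over i = 1, …, 105, with X_I the indicator of one ascent.
There are 105 indicators.
For each fixed i, the pair (π(i), π(i+1)) is a uniformly random ordered pair of distinct values from {1, …, 106}; by symmetry P[π(i) < π(i+1)] = 1/2.
By linearity: E[X] = 105 · (1/2) = (106 − 1) · (1/2) = 105/2 ≈ 52.5000.

E[X] = 105/2 = 52.5000.


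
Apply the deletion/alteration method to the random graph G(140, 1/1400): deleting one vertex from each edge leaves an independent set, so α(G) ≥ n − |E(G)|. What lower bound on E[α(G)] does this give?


E[|E(G)|] = C(140, 2)·p = 9730 · (1/1400) = 139/20.
E[α(G)] ≥ n − E[|E(G)|] = 140 − 139/20 = 2661/20.
Numerically: ≈ 133.050.
(This is only a lower bound; the true E[α(G)] may be larger.)

E[α(G)] ≥ 2661/20 ≈ 133.050.


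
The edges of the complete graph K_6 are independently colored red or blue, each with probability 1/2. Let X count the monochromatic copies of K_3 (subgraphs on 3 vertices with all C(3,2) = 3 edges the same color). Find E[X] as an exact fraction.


Let X = Σ_S X_S over the C(6, 3) = 20 subsets S of size 3, where X_S = 1 if the K_3 on S is monochromatic.
For a fixed S, the K_3 on S has C(3, 2) = 3 edges. P[all 3 edges red] = (1/2)^3, and likewise for blue, so P[monochromatic] = 2·(1/2)^3 = 2^{1 − 3} = 1/4.
Summing: E[X] = C(6, 3) · 2^{1 − 3} = 20 · 1/4 = 5.
Numerically: E[X] ≈ 5.000000.

E[X] = C(6,3)·2^(1−C(3,2)) = 5 ≈ 5.000000.


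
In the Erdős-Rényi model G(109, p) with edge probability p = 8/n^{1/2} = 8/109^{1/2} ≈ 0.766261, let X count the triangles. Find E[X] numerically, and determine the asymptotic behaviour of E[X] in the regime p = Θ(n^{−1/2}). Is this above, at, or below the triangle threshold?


Number of potential triangles: C(109, 3) = 209934.
Each occurs with probability p³ ≈ (0.766261)³ ≈ 4.49914732e-01.
By linearity: E[X] = C(109, 3)·p³ ≈ 209934 · 4.49914732e-01 ≈ 94452.399377.
Since α = 1/2 < 1, p = c/n^{1/2} ≫ 1/n is above the triangle threshold p ~ 1/n. Asymptotically E[X] ~ (c³/6)·n^{3(1−α)} = (8³/6)·n^{1.5} → ∞; triangles are abundant w.h.p.

E[X] ≈ 94452.399377; in regime p = Θ(1/n^{1/2}) E[X] diverges (above the triangle threshold p ~ 1/n).


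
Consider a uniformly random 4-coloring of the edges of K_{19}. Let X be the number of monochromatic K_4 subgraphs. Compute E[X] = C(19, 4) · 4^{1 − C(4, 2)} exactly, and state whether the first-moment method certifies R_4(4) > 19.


E[X] = C(19, 4) · 4^{1 − 6} = 3876 · 4^{−5} = 3876/1024.
As a reduced fraction: E[X] = 969/256 ≈ 3.7852.
Is E[X] < 1? NO.
Since E[X] ≥ 1, the first-moment bound is inconclusive at n = 19; it does NOT by itself certify R_4(4) > 19.

E[X] = 969/256 ≈ 3.7852; E[X] ≥ 1; first-moment method inconclusive here.


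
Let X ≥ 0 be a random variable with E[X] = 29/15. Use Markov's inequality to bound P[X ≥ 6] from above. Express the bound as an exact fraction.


μ = E[X] = 29/15, a = 6.
Markov: P[X ≥ 6] ≤ μ/a = (29/15)/6 = 29/90.
Numerically: ≈ 0.3222.
(Since a = 6 > μ = 1.9333, the bound 29/90 is < 1 and informative.)

P[X ≥ 6] ≤ 29/90 ≈ 0.3222.


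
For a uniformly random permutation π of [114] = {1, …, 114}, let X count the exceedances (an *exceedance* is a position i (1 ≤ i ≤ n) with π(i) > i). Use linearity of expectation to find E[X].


Write X = Σ_{i=1}^{114} X_i, where X_i = 1_{π(i) > i}.
For each fixed i, π(i) is uniform over {1, …, 114} (marginal of a uniform permutation), so P[π(i) > i] = (n − i)/n. Summing: Σ_{i=1}^{114} (n − i)/n = (0 + 1 + … + 113)/114 = 114(114 − 1)/(2·114) = (114 − 1)/2.
Hence E[X] = Σ_{i=1}^{114} (114 − i)/114 = 113/2 ≈ 56.500000.

E[X] = 113/2 = 56.500000.


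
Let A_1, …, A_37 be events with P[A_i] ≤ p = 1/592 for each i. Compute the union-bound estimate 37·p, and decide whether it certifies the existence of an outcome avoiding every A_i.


Union bound: P[∪_{i=1}^{37} A_i] ≤ Σ_i P[A_i] ≤ 37·p = 37·(1/592) = 1/16.
Numerically: 1/16 ≈ 0.06250.
Is 1/16 < 1? YES.
Since P[∪ A_i] ≤ 1/16 < 1, the complement has P[∩ A_i^c] ≥ 1 − 1/16 = 15/16 > 0, so some outcome avoids every A_i.

37·p = 1/16 ≈ 0.06250; existence CERTIFIED by the union bound.


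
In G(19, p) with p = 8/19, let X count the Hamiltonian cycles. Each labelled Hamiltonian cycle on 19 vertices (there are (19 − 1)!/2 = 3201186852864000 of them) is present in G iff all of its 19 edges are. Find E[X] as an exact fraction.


K_19 has (19 − 1)!/2 = 3201186852864000 labelled Hamiltonian cycles.
For each such Hamiltonian cycle H, let X_H = 1 if all 19 edges of H are present in G. Then P[X_H = 1] = p^{19} = (8/19)^{19} = 144115188075855872/1978419655660313589123979.
By linearity: E[X] = Σ_H E[X_H] = 3201186852864000 · p^{19} = 3201186852864000 · 144115188075855872/1978419655660313589123979 = 461339645366452518590934417408000/1978419655660313589123979.
Numerically: E[X] ≈ 2.332e+08.

E[X] = 3201186852864000 · (8/19)^{19} = 461339645366452518590934417408000/1978419655660313589123979 ≈ 2.332e+08.


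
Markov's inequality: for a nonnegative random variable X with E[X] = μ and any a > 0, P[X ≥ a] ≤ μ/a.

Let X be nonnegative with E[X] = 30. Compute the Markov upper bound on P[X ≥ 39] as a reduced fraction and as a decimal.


μ = E[X] = 30, a = 39.
Markov: P[X ≥ 39] ≤ μ/a = (30)/39 = 10/13.
Numerically: ≈ 0.76923.
(Since a = 39 > μ = 30.00000, the bound 10/13 is < 1 and informative.)

P[X ≥ 39] ≤ 10/13 ≈ 0.76923.


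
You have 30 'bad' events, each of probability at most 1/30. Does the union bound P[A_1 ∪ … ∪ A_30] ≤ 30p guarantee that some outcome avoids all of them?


Union bound: P[∪_{i=1}^{30} A_i] ≤ Σ_i P[A_i] ≤ 30·p = 30·(1/30) = 1.
Numerically: 1 ≈ 1.0000.
Is 1 < 1? NO.
Since the bound 1 is ≥ 1, the union bound is uninformative here; it does NOT by itself certify existence.

30·p = 1 ≈ 1.0000; existence NOT certified by the union bound.


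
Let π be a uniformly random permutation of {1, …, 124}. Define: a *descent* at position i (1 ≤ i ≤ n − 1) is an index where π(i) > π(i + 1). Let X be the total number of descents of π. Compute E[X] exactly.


Write X = Σ X_I over i = 1, …, 123, with X_I the indicator of one descent.
There are 123 indicators.
For each fixed i, the pair (π(i), π(i+1)) is a uniformly random ordered pair of distinct values from {1, …, 124}; by symmetry P[π(i) > π(i+1)] = 1/2.
By linearity: E[X] = 123 · (1/2) = (124 − 1) · (1/2) = 123/2 ≈ 61.500000.

E[X] = 123/2 = 61.500000.


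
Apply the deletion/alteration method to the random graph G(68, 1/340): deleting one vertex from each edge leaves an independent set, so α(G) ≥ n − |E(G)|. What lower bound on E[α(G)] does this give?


E[|E(G)|] = C(68, 2)·p = 2278 · (1/340) = 67/10.
E[α(G)] ≥ n − E[|E(G)|] = 68 − 67/10 = 613/10.
Numerically: ≈ 61.300000.
(This is only a lower bound; the true E[α(G)] may be larger.)

E[α(G)] ≥ 613/10 ≈ 61.300000.


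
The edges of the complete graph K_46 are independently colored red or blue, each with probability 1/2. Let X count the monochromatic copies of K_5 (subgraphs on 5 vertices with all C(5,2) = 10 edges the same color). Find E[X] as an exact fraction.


Let X = Σ_S X_S over the C(46, 5) = 1370754 subsets S of size 5, where X_S = 1 if the K_5 on S is monochromatic.
For a fixed S, the K_5 on S has C(5, 2) = 10 edges. P[all 10 edges red] = (1/2)^10, and likewise for blue, so P[monochromatic] = 2·(1/2)^10 = 2^{1 − 10} = 1/512.
By linearity of expectation: E[X] = C(46, 5) · 2^{1 − 10} = 1370754 · 1/512 = 685377/256.
Numerically: E[X] ≈ 2677.2539.

E[X] = C(46,5)·2^(1−C(5,2)) = 685377/256 ≈ 2677.2539.


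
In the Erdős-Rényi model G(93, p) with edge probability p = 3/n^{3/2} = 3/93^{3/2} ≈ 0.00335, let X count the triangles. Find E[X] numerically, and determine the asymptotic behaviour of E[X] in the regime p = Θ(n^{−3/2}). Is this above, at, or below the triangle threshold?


Number of potential triangles: C(93, 3) = 129766.
Each occurs with probability p³ ≈ (0.00335)³ ≈ 3.74275e-08.
By linearity: E[X] = C(93, 3)·p³ ≈ 129766 · 3.74275e-08 ≈ 0.005.
Since α = 3/2 > 1, p = c/n^{3/2} = o(1/n) is below the triangle threshold p ~ 1/n. Asymptotically E[X] ~ (c³/6)·n^{3(1−α)} = (3³/6)·n^{-1.5} → 0, so by Markov's inequality G has no triangles w.h.p.

E[X] ≈ 0.005; in regime p = Θ(1/n^{3/2}) E[X] tends to 0 (below the triangle threshold p ~ 1/n).


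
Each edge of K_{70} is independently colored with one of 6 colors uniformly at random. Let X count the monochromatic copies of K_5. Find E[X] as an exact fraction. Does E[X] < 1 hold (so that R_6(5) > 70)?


E[X] = C(70, 5) · 6^{1 − 10} = 12103014 · 6^{−9} = 12103014/10077696.
As a reduced fraction: E[X] = 2017169/1679616 ≈ 1.201.
Is E[X] < 1? NO.
Since E[X] ≥ 1, the first-moment bound is inconclusive at n = 70; it does NOT by itself certify R_6(5) > 70.

E[X] = 2017169/1679616 ≈ 1.201; E[X] ≥ 1; first-moment method inconclusive here.


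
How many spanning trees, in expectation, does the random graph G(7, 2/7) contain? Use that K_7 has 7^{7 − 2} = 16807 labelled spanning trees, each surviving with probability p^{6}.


K_7 has 7^{7 − 2} = 16807 labelled spanning trees.
For each such spanning tree H, let X_H = 1 if all 6 edges of H are present in G. Then P[X_H = 1] = p^{6} = (2/7)^{6} = 64/117649.
By linearity of expectation: E[X] = Σ_H E[X_H] = 16807 · p^{6} = 16807 · 64/117649 = 64/7.
Numerically: E[X] ≈ 9.143.

E[X] = 16807 · (2/7)^{6} = 64/7 ≈ 9.143.


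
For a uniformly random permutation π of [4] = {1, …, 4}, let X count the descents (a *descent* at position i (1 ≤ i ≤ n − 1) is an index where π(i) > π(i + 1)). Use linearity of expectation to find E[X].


Write X = Σ X_I over i = 1, …, 3, with X_I the indicator of one descent.
There are 3 indicators.
For each fixed i, the pair (π(i), π(i+1)) is a uniformly random ordered pair of distinct values from {1, …, 4}; by symmetry P[π(i) > π(i+1)] = 1/2.
By linearity: E[X] = 3 · (1/2) = (4 − 1) · (1/2) = 3/2 ≈ 1.5000.

E[X] = 3/2 = 1.5000.


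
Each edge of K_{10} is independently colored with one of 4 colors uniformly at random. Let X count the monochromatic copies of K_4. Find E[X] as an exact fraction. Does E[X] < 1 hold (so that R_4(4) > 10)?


E[X] = C(10, 4) · 4^{1 − 6} = 210 · 4^{−5} = 210/1024.
As a reduced fraction: E[X] = 105/512 ≈ 0.2051.
Is E[X] < 1? YES.
Since E[X] < 1, there exists a 4-coloring of K_{10} with no monochromatic K_4; hence R_4(4) > 10.

E[X] = 105/512 ≈ 0.2051; E[X] < 1, so R_4(4) > 10.


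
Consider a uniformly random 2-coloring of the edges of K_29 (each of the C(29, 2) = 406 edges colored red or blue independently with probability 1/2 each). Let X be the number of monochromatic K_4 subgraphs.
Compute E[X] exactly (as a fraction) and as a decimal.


Let X = Σ_S X_S over the C(29, 4) = 23751 subsets S of size 4, where X_S = 1 if the K_4 on S is monochromatic.
For a fixed S, the K_4 on S has C(4, 2) = 6 edges. P[all 6 edges red] = (1/2)^6, and likewise for blue, so P[monochromatic] = 2·(1/2)^6 = 2^{1 − 6} = 1/32.
By linearity of expectation: E[X] = C(29, 4) · 2^{1 − 6} = 23751 · 1/32 = 23751/32.
Numerically: E[X] ≈ 742.219.

E[X] = C(29,4)·2^(1−C(4,2)) = 23751/32 ≈ 742.219.


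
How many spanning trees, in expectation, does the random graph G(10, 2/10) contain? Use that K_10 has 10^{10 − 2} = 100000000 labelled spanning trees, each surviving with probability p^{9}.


K_10 has 10^{10 − 2} = 100000000 labelled spanning trees.
For each such spanning tree H, let X_H = 1 if all 9 edges of H are present in G. Then P[X_H = 1] = p^{9} = (1/5)^{9} = 1/1953125.
By linearity of expectation: E[X] = Σ_H E[X_H] = 100000000 · p^{9} = 100000000 · 1/1953125 = 256/5.
Numerically: E[X] ≈ 51.2.

E[X] = 100000000 · (1/5)^{9} = 256/5 ≈ 51.2.


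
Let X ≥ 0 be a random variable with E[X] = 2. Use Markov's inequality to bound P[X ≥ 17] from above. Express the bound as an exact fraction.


μ = E[X] = 2, a = 17.
Markov: P[X ≥ 17] ≤ μ/a = (2)/17 = 2/17.
Numerically: ≈ 0.118.
(Since a = 17 > μ = 2.000, the bound 2/17 is < 1 and informative.)

P[X ≥ 17] ≤ 2/17 ≈ 0.118.


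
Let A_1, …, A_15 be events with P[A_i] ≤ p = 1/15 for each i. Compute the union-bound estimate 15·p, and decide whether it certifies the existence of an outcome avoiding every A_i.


Union bound: P[∪_{i=1}^{15} A_i] ≤ Σ_i P[A_i] ≤ 15·p = 15·(1/15) = 1.
Numerically: 1 ≈ 1.000000.
Is 1 < 1? NO.
Since the bound 1 is ≥ 1, the union bound is uninformative here; it does NOT by itself certify existence.

15·p = 1 ≈ 1.000000; existence NOT certified by the union bound.
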